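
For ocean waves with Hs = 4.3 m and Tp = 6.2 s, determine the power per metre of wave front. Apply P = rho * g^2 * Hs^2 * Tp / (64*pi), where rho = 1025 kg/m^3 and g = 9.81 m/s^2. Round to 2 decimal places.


Apply wave power formula:
  g^2 = 9.81^2 = 96.2361
  Hs^2 = 4.3^2 = 18.49
  Numerator = rho * g^2 * Hs^2 * Tp = 1025 * 96.2361 * 18.49 * 6.2 = 11308121.88
  Denominator = 64 * pi = 201.0619
  P = 11308121.88 / 201.0619 = 56241.98 W/m

56241.98


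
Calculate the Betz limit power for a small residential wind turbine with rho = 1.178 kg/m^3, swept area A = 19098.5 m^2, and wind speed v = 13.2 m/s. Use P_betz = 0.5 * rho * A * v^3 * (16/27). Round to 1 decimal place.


The Betz coefficient Cp_max = 16/27 = 0.5926
v^3 = 13.2^3 = 2299.968
P_betz = 0.5 * rho * A * v^3 * Cp_max
P_betz = 0.5 * 1.178 * 19098.5 * 2299.968 * 0.5926
P_betz = 15331779.5 W

15331779.5


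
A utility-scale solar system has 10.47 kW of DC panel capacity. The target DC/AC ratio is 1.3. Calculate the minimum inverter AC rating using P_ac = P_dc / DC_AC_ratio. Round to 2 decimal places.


The inverter AC capacity is determined by the DC/AC ratio.
Given: P_dc = 10.47 kW, DC/AC ratio = 1.3
P_ac = P_dc / ratio = 10.47 / 1.3
P_ac = 8.05 kW

8.05


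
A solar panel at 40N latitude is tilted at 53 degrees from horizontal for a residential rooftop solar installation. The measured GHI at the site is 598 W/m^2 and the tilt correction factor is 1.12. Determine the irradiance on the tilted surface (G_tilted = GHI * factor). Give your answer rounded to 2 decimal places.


Identify the given values:
  GHI = 598 W/m^2, tilt correction factor = 1.12
Apply the formula G_tilted = GHI * factor:
  G_tilted = 598 * 1.12
  G_tilted = 669.76 W/m^2

669.76


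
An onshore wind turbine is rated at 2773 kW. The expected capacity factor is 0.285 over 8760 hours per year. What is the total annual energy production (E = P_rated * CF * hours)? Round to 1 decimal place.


Annual energy = rated_kW * capacity_factor * hours_per_year
Given: P_rated = 2773 kW, CF = 0.285, hours = 8760
E = 2773 * 0.285 * 8760
E = 6923071.8 kWh

6923071.8


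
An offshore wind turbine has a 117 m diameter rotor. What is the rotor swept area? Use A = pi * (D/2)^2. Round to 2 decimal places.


Compute the rotor radius:
  r = D / 2 = 117 / 2 = 58.5 m
Calculate swept area:
  A = pi * r^2 = pi * 58.5^2
  A = 10751.32 m^2

10751.32


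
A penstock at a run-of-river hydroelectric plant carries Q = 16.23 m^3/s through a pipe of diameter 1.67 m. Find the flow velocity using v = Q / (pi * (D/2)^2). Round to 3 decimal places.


Compute pipe cross-sectional area:
  A = pi * (D/2)^2 = pi * (1.67/2)^2 = 2.1904 m^2
Calculate velocity:
  v = Q / A = 16.23 / 2.1904
  v = 7.410 m/s

7.410


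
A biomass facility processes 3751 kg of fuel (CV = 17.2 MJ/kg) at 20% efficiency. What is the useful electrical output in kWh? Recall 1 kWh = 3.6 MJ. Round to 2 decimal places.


Total energy = mass * CV = 3751 * 17.2 = 64517.2 MJ
Useful energy = total * eta = 64517.2 * 0.2 = 12903.44 MJ
Convert to kWh: 12903.44 / 3.6
Useful energy = 3584.29 kWh

3584.29


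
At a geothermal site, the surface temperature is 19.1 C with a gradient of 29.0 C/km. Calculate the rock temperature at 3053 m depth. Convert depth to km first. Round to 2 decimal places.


Convert depth to km: 3053 / 1000 = 3.053 km
Temperature increase = gradient * depth_km = 29.0 * 3.053 = 88.54 C
Temperature at depth = T_surface + delta_T = 19.1 + 88.54
T = 107.64 C

107.64


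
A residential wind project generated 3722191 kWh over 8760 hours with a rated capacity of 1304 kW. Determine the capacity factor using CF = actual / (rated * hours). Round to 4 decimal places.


Capacity factor = actual output / maximum possible output
Maximum possible = rated * hours = 1304 * 8760 = 11423040 kWh
CF = 3722191 / 11423040
CF = 0.3258

0.3258


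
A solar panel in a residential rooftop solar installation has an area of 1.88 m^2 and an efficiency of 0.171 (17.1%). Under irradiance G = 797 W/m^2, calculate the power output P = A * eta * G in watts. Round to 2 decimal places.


Use the solar power formula P = A * eta * G.
Given: A = 1.88 m^2, eta = 0.171, G = 797 W/m^2
P = 1.88 * 0.171 * 797
P = 256.22 W

256.22


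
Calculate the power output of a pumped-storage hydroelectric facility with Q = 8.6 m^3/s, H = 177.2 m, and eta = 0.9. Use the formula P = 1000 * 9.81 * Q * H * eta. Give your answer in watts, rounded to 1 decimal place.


Apply the hydropower formula P = rho * g * Q * H * eta
rho * g = 1000 * 9.81 = 9810.0
P = 9810.0 * 8.6 * 177.2 * 0.9
P = 13454689.7 W

13454689.7


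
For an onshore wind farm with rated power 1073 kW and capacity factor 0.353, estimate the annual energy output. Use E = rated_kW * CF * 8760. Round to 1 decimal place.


Annual energy = rated_kW * capacity_factor * hours_per_year
Given: P_rated = 1073 kW, CF = 0.353, hours = 8760
E = 1073 * 0.353 * 8760
E = 3318016.4 kWh

3318016.4


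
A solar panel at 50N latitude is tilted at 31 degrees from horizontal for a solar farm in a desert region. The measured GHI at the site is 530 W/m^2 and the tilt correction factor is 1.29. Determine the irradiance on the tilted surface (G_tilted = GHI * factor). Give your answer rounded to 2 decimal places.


Identify the given values:
  GHI = 530 W/m^2, tilt correction factor = 1.29
Apply the formula G_tilted = GHI * factor:
  G_tilted = 530 * 1.29
  G_tilted = 683.70 W/m^2

683.70


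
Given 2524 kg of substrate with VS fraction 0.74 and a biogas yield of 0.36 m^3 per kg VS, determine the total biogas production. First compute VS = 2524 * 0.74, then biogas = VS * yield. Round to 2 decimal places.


Compute volatile solids:
  VS = mass * VS_fraction = 2524 * 0.74 = 1867.76 kg
Calculate biogas volume:
  Biogas = VS * specific_yield = 1867.76 * 0.36
  Biogas = 672.39 m^3

672.39


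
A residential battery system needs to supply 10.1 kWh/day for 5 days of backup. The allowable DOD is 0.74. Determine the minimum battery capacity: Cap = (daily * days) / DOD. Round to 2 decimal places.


Total energy needed = daily * days = 10.1 * 5 = 50.5 kWh
Account for depth of discharge:
  Cap = total_energy / DOD = 50.5 / 0.74
  Cap = 68.24 kWh

68.24


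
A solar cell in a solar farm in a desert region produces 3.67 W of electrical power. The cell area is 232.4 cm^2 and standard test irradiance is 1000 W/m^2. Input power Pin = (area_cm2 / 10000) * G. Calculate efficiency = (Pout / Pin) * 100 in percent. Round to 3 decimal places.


First compute the input power:
  Pin = area_cm2 / 10000 * G = 232.4 / 10000 * 1000 = 23.24 W
Then compute efficiency:
  Efficiency = (Pout / Pin) * 100 = (3.67 / 23.24) * 100
  Efficiency = 15.792%

15.792


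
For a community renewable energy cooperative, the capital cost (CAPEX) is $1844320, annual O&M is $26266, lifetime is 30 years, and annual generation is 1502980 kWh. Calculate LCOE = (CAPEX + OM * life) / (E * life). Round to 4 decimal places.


Total cost = CAPEX + OM * lifetime = 1844320 + 26266 * 30 = 1844320 + 787980 = 2632300
Total generation = annual * lifetime = 1502980 * 30 = 45089400 kWh
LCOE = 2632300 / 45089400
LCOE = 0.0584 $/kWh

0.0584


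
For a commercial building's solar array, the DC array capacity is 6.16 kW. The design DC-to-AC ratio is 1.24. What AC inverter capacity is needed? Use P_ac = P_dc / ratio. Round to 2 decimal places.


The inverter AC capacity is determined by the DC/AC ratio.
Given: P_dc = 6.16 kW, DC/AC ratio = 1.24
P_ac = P_dc / ratio = 6.16 / 1.24
P_ac = 4.97 kW

4.97


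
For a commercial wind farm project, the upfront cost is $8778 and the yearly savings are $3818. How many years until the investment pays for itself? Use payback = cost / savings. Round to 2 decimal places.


Simple payback period = initial cost / annual savings
Payback = 8778 / 3818
Payback = 2.30 years

2.30


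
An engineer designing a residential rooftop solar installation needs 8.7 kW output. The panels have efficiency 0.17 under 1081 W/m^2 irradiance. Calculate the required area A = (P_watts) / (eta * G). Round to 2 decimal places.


Convert target power to watts: P = 8.7 * 1000 = 8700.0 W
Compute denominator: eta * G = 0.17 * 1081 = 183.77
Required area A = P / (eta * G) = 8700.0 / 183.77
A = 47.34 m^2

47.34


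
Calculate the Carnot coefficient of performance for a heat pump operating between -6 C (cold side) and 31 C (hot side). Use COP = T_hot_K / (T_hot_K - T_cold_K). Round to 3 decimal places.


Convert to Kelvin:
  T_hot = 31 + 273.15 = 304.15 K
  T_cold = -6 + 273.15 = 267.15 K
Apply Carnot COP formula:
  COP = T_hot_K / (T_hot_K - T_cold_K) = 304.15 / 37.0
  COP = 8.220

8.220


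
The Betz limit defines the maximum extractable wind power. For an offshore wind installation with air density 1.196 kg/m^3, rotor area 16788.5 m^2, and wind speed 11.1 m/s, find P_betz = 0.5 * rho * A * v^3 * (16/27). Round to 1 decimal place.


The Betz coefficient Cp_max = 16/27 = 0.5926
v^3 = 11.1^3 = 1367.631
P_betz = 0.5 * rho * A * v^3 * Cp_max
P_betz = 0.5 * 1.196 * 16788.5 * 1367.631 * 0.5926
P_betz = 8136511.3 W

8136511.3


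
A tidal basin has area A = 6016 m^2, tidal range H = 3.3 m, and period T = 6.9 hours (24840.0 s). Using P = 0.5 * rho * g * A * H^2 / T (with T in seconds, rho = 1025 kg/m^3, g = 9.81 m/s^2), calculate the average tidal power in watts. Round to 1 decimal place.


Convert period to seconds: T = 6.9 * 3600 = 24840.0 s
H^2 = 3.3^2 = 10.89
P = 0.5 * rho * g * A * H^2 / T
P = 0.5 * 1025 * 9.81 * 6016 * 10.89 / 24840.0
P = 13260.1 W

13260.1


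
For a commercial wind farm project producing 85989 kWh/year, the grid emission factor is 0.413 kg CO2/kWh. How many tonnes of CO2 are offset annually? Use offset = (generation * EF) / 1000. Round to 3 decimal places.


CO2 offset in kg = generation * emission_factor
CO2 offset = 85989 * 0.413 = 35513.46 kg
Convert to tonnes:
  CO2 offset = 35513.46 / 1000 = 35.513 tonnes

35.513


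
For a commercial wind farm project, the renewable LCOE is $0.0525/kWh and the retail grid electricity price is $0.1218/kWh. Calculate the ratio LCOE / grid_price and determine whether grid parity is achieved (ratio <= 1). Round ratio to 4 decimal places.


Compare LCOE to grid price:
  LCOE = $0.0525/kWh, Grid price = $0.1218/kWh
  Ratio = LCOE / grid_price = 0.0525 / 0.1218 = 0.4310
  Grid parity achieved (ratio <= 1)? yes

0.4310


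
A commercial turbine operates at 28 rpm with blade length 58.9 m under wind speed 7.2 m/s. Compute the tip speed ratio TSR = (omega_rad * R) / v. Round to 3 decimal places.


Convert rotational speed to rad/s:
  omega = 28 * 2 * pi / 60 = 2.9322 rad/s
Compute tip speed:
  v_tip = omega * R = 2.9322 * 58.9 = 172.704 m/s
Tip speed ratio:
  TSR = v_tip / v_wind = 172.704 / 7.2 = 23.987

23.987


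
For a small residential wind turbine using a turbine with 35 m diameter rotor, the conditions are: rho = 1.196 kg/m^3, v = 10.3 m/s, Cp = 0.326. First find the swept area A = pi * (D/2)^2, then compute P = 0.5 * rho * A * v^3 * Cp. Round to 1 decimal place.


Step 1 -- Compute swept area:
  A = pi * (D/2)^2 = pi * (35/2)^2 = 962.11 m^2
Step 2 -- Apply wind power equation:
  P = 0.5 * rho * A * v^3 * Cp
  v^3 = 10.3^3 = 1092.727
  P = 0.5 * 1.196 * 962.11 * 1092.727 * 0.326
  P = 204954.0 W

204954.0


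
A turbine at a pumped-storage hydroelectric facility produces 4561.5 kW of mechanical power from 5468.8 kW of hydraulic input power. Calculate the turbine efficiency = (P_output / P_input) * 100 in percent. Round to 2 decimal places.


Turbine efficiency = (output power / input power) * 100
eta = (4561.5 / 5468.8) * 100
eta = 83.41%

83.41


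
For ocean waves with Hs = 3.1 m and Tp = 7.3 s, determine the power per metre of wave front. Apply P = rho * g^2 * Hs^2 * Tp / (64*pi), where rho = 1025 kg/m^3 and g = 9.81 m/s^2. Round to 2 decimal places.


Apply wave power formula:
  g^2 = 9.81^2 = 96.2361
  Hs^2 = 3.1^2 = 9.61
  Numerator = rho * g^2 * Hs^2 * Tp = 1025 * 96.2361 * 9.61 * 7.3 = 6920032.4
  Denominator = 64 * pi = 201.0619
  P = 6920032.4 / 201.0619 = 34417.42 W/m

34417.42


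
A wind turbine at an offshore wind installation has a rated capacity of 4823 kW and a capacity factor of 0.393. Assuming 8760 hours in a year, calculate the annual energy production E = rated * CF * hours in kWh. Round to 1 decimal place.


Annual energy = rated_kW * capacity_factor * hours_per_year
Given: P_rated = 4823 kW, CF = 0.393, hours = 8760
E = 4823 * 0.393 * 8760
E = 16604045.6 kWh

16604045.6


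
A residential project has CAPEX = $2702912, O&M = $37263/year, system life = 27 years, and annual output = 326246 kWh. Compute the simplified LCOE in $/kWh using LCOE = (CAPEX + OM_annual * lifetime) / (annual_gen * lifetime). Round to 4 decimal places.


Total cost = CAPEX + OM * lifetime = 2702912 + 37263 * 27 = 2702912 + 1006101 = 3709013
Total generation = annual * lifetime = 326246 * 27 = 8808642 kWh
LCOE = 3709013 / 8808642
LCOE = 0.4211 $/kWh

0.4211


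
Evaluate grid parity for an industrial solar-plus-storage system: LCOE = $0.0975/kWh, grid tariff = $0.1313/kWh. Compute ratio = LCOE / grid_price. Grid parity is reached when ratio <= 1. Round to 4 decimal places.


Compare LCOE to grid price:
  LCOE = $0.0975/kWh, Grid price = $0.1313/kWh
  Ratio = LCOE / grid_price = 0.0975 / 0.1313 = 0.7426
  Grid parity achieved (ratio <= 1)? yes

0.7426


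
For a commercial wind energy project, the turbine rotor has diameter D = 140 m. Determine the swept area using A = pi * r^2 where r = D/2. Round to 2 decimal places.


Compute the rotor radius:
  r = D / 2 = 140 / 2 = 70.0 m
Calculate swept area:
  A = pi * r^2 = pi * 70.0^2
  A = 15393.80 m^2

15393.80


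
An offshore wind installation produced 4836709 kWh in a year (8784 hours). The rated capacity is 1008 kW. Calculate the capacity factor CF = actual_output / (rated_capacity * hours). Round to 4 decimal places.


Capacity factor = actual output / maximum possible output
Maximum possible = rated * hours = 1008 * 8784 = 8854272 kWh
CF = 4836709 / 8854272
CF = 0.5463

0.5463


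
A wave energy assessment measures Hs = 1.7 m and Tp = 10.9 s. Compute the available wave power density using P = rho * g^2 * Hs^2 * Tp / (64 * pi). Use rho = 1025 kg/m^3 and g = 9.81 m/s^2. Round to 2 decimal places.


Apply wave power formula:
  g^2 = 9.81^2 = 96.2361
  Hs^2 = 1.7^2 = 2.89
  Numerator = rho * g^2 * Hs^2 * Tp = 1025 * 96.2361 * 2.89 * 10.9 = 3107321.72
  Denominator = 64 * pi = 201.0619
  P = 3107321.72 / 201.0619 = 15454.55 W/m

15454.55


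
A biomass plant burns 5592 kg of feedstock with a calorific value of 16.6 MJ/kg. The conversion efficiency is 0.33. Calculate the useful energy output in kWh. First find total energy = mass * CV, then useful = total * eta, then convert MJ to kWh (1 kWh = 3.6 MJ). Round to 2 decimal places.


Total energy = mass * CV = 5592 * 16.6 = 92827.2 MJ
Useful energy = total * eta = 92827.2 * 0.33 = 30632.98 MJ
Convert to kWh: 30632.98 / 3.6
Useful energy = 8509.16 kWh

8509.16


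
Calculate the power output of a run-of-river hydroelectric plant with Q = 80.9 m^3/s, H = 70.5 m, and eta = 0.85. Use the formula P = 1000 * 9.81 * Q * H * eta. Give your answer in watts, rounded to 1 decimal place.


Apply the hydropower formula P = rho * g * Q * H * eta
rho * g = 1000 * 9.81 = 9810.0
P = 9810.0 * 80.9 * 70.5 * 0.85
P = 47558217.8 W

47558217.8


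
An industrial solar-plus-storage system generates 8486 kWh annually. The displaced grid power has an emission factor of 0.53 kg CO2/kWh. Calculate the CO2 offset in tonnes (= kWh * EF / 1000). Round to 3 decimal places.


CO2 offset in kg = generation * emission_factor
CO2 offset = 8486 * 0.53 = 4497.58 kg
Convert to tonnes:
  CO2 offset = 4497.58 / 1000 = 4.498 tonnes

4.498


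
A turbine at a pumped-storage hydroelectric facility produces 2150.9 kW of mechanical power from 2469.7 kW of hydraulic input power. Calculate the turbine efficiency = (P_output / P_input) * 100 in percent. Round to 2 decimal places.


Turbine efficiency = (output power / input power) * 100
eta = (2150.9 / 2469.7) * 100
eta = 87.09%

87.09


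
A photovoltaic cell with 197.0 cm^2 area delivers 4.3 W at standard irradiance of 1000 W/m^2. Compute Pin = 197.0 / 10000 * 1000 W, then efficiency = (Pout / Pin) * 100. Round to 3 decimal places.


First compute the input power:
  Pin = area_cm2 / 10000 * G = 197.0 / 10000 * 1000 = 19.7 W
Then compute efficiency:
  Efficiency = (Pout / Pin) * 100 = (4.3 / 19.7) * 100
  Efficiency = 21.827%

21.827


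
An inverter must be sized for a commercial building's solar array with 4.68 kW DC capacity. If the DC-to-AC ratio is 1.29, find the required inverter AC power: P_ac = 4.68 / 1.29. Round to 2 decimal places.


The inverter AC capacity is determined by the DC/AC ratio.
Given: P_dc = 4.68 kW, DC/AC ratio = 1.29
P_ac = P_dc / ratio = 4.68 / 1.29
P_ac = 3.63 kW

3.63


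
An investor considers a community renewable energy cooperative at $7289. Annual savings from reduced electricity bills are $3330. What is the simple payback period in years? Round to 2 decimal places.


Simple payback period = initial cost / annual savings
Payback = 7289 / 3330
Payback = 2.19 years

2.19


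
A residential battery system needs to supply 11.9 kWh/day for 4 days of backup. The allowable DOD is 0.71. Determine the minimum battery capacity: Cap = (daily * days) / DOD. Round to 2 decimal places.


Total energy needed = daily * days = 11.9 * 4 = 47.6 kWh
Account for depth of discharge:
  Cap = total_energy / DOD = 47.6 / 0.71
  Cap = 67.04 kWh

67.04


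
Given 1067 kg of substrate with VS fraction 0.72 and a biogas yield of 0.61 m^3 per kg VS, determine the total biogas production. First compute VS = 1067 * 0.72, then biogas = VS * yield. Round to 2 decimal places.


Compute volatile solids:
  VS = mass * VS_fraction = 1067 * 0.72 = 768.24 kg
Calculate biogas volume:
  Biogas = VS * specific_yield = 768.24 * 0.61
  Biogas = 468.63 m^3

468.63


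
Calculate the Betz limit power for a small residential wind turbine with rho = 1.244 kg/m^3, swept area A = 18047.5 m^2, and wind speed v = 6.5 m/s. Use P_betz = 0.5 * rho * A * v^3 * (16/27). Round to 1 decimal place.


The Betz coefficient Cp_max = 16/27 = 0.5926
v^3 = 6.5^3 = 274.625
P_betz = 0.5 * rho * A * v^3 * Cp_max
P_betz = 0.5 * 1.244 * 18047.5 * 274.625 * 0.5926
P_betz = 1826853.5 W

1826853.5


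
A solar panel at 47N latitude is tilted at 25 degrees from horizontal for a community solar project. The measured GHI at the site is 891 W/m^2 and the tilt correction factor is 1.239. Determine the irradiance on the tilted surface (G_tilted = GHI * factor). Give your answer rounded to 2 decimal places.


Identify the given values:
  GHI = 891 W/m^2, tilt correction factor = 1.239
Apply the formula G_tilted = GHI * factor:
  G_tilted = 891 * 1.239
  G_tilted = 1103.95 W/m^2

1103.95


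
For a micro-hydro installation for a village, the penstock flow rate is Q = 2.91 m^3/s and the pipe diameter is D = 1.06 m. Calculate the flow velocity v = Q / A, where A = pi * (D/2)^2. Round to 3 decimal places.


Compute pipe cross-sectional area:
  A = pi * (D/2)^2 = pi * (1.06/2)^2 = 0.8825 m^2
Calculate velocity:
  v = Q / A = 2.91 / 0.8825
  v = 3.298 m/s

3.298


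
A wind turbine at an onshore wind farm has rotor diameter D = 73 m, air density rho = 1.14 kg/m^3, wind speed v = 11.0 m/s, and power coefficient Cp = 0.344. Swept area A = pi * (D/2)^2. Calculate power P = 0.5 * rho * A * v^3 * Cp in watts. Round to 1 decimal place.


Step 1 -- Compute swept area:
  A = pi * (D/2)^2 = pi * (73/2)^2 = 4185.39 m^2
Step 2 -- Apply wind power equation:
  P = 0.5 * rho * A * v^3 * Cp
  v^3 = 11.0^3 = 1331.0
  P = 0.5 * 1.14 * 4185.39 * 1331.0 * 0.344
  P = 1092312.6 W

1092312.6


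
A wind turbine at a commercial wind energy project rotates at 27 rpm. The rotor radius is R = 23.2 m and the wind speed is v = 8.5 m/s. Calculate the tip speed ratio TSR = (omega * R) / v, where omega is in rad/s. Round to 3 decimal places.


Convert rotational speed to rad/s:
  omega = 27 * 2 * pi / 60 = 2.8274 rad/s
Compute tip speed:
  v_tip = omega * R = 2.8274 * 23.2 = 65.596 m/s
Tip speed ratio:
  TSR = v_tip / v_wind = 65.596 / 8.5 = 7.717

7.717


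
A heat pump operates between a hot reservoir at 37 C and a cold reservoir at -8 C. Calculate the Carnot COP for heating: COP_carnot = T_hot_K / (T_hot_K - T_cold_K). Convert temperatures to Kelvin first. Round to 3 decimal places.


Convert to Kelvin:
  T_hot = 37 + 273.15 = 310.15 K
  T_cold = -8 + 273.15 = 265.15 K
Apply Carnot COP formula:
  COP = T_hot_K / (T_hot_K - T_cold_K) = 310.15 / 45.0
  COP = 6.892

6.892


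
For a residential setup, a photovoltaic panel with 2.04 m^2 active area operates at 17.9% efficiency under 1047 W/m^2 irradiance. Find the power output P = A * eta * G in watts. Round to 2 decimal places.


Use the solar power formula P = A * eta * G.
Given: A = 2.04 m^2, eta = 0.179, G = 1047 W/m^2
P = 2.04 * 0.179 * 1047
P = 382.32 W

382.32


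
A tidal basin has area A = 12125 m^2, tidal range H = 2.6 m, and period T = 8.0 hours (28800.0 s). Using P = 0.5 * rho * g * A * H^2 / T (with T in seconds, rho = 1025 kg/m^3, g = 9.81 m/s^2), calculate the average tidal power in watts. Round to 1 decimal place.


Convert period to seconds: T = 8.0 * 3600 = 28800.0 s
H^2 = 2.6^2 = 6.76
P = 0.5 * rho * g * A * H^2 / T
P = 0.5 * 1025 * 9.81 * 12125 * 6.76 / 28800.0
P = 14308.7 W

14308.7


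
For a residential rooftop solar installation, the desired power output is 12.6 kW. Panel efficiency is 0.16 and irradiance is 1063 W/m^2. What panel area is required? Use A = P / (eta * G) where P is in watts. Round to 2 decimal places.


Convert target power to watts: P = 12.6 * 1000 = 12600.0 W
Compute denominator: eta * G = 0.16 * 1063 = 170.08
Required area A = P / (eta * G) = 12600.0 / 170.08
A = 74.08 m^2

74.08


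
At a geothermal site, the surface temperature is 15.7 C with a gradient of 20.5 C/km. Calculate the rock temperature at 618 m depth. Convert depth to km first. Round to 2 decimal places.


Convert depth to km: 618 / 1000 = 0.618 km
Temperature increase = gradient * depth_km = 20.5 * 0.618 = 12.67 C
Temperature at depth = T_surface + delta_T = 15.7 + 12.67
T = 28.37 C

28.37


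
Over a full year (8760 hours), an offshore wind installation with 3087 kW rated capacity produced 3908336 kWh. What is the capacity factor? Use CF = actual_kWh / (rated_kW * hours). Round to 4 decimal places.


Capacity factor = actual output / maximum possible output
Maximum possible = rated * hours = 3087 * 8760 = 27042120 kWh
CF = 3908336 / 27042120
CF = 0.1445

0.1445


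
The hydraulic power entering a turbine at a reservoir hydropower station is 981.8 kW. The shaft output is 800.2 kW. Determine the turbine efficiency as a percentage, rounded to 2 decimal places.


Turbine efficiency = (output power / input power) * 100
eta = (800.2 / 981.8) * 100
eta = 81.50%

81.50


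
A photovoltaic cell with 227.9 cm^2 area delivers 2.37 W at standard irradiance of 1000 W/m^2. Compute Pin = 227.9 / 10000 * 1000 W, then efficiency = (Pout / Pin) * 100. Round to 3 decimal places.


First compute the input power:
  Pin = area_cm2 / 10000 * G = 227.9 / 10000 * 1000 = 22.79 W
Then compute efficiency:
  Efficiency = (Pout / Pin) * 100 = (2.37 / 22.79) * 100
  Efficiency = 10.399%

10.399


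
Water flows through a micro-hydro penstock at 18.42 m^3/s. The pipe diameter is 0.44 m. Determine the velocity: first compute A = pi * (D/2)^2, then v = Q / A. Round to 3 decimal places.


Compute pipe cross-sectional area:
  A = pi * (D/2)^2 = pi * (0.44/2)^2 = 0.1521 m^2
Calculate velocity:
  v = Q / A = 18.42 / 0.1521
  v = 121.142 m/s

121.142


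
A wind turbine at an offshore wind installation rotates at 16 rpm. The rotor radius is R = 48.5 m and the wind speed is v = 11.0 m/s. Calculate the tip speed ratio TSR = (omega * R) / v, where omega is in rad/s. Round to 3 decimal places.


Convert rotational speed to rad/s:
  omega = 16 * 2 * pi / 60 = 1.6755 rad/s
Compute tip speed:
  v_tip = omega * R = 1.6755 * 48.5 = 81.263 m/s
Tip speed ratio:
  TSR = v_tip / v_wind = 81.263 / 11.0 = 7.388

7.388


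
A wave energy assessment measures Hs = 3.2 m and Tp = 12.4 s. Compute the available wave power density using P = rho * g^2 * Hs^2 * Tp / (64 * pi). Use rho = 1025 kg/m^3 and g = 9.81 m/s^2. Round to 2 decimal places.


Apply wave power formula:
  g^2 = 9.81^2 = 96.2361
  Hs^2 = 3.2^2 = 10.24
  Numerator = rho * g^2 * Hs^2 * Tp = 1025 * 96.2361 * 10.24 * 12.4 = 12525166.91
  Denominator = 64 * pi = 201.0619
  P = 12525166.91 / 201.0619 = 62295.07 W/m

62295.07


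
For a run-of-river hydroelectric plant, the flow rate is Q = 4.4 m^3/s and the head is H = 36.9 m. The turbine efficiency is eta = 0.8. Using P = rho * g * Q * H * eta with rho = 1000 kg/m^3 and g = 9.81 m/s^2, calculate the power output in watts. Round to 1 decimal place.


Apply the hydropower formula P = rho * g * Q * H * eta
rho * g = 1000 * 9.81 = 9810.0
P = 9810.0 * 4.4 * 36.9 * 0.8
P = 1274201.3 W

1274201.3


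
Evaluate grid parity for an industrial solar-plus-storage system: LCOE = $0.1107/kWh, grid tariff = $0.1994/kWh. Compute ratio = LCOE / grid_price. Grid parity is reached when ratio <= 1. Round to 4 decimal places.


Compare LCOE to grid price:
  LCOE = $0.1107/kWh, Grid price = $0.1994/kWh
  Ratio = LCOE / grid_price = 0.1107 / 0.1994 = 0.5552
  Grid parity achieved (ratio <= 1)? yes

0.5552


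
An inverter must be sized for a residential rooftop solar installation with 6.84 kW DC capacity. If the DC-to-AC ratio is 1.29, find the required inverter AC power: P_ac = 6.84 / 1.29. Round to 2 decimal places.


The inverter AC capacity is determined by the DC/AC ratio.
Given: P_dc = 6.84 kW, DC/AC ratio = 1.29
P_ac = P_dc / ratio = 6.84 / 1.29
P_ac = 5.30 kW

5.30


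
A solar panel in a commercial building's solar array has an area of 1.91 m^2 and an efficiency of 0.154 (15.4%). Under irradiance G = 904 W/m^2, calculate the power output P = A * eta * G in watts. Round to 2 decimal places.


Use the solar power formula P = A * eta * G.
Given: A = 1.91 m^2, eta = 0.154, G = 904 W/m^2
P = 1.91 * 0.154 * 904
P = 265.90 W

265.90


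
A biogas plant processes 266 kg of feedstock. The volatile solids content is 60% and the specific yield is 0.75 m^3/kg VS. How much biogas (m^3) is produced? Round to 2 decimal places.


Compute volatile solids:
  VS = mass * VS_fraction = 266 * 0.6 = 159.6 kg
Calculate biogas volume:
  Biogas = VS * specific_yield = 159.6 * 0.75
  Biogas = 119.70 m^3

119.70


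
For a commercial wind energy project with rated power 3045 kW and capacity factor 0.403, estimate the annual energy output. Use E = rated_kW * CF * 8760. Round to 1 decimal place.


Annual energy = rated_kW * capacity_factor * hours_per_year
Given: P_rated = 3045 kW, CF = 0.403, hours = 8760
E = 3045 * 0.403 * 8760
E = 10749702.6 kWh

10749702.6


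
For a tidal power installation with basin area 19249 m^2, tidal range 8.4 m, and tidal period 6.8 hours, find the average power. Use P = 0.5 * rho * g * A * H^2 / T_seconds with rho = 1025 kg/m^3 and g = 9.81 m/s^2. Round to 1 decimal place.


Convert period to seconds: T = 6.8 * 3600 = 24480.0 s
H^2 = 8.4^2 = 70.56
P = 0.5 * rho * g * A * H^2 / T
P = 0.5 * 1025 * 9.81 * 19249 * 70.56 / 24480.0
P = 278944.8 W

278944.8


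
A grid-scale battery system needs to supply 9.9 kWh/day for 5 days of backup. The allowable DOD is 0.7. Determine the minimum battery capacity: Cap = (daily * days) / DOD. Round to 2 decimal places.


Total energy needed = daily * days = 9.9 * 5 = 49.5 kWh
Account for depth of discharge:
  Cap = total_energy / DOD = 49.5 / 0.7
  Cap = 70.71 kWh

70.71


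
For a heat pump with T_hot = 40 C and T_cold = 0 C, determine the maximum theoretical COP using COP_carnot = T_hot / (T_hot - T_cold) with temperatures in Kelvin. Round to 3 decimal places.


Convert to Kelvin:
  T_hot = 40 + 273.15 = 313.15 K
  T_cold = 0 + 273.15 = 273.15 K
Apply Carnot COP formula:
  COP = T_hot_K / (T_hot_K - T_cold_K) = 313.15 / 40.0
  COP = 7.829

7.829


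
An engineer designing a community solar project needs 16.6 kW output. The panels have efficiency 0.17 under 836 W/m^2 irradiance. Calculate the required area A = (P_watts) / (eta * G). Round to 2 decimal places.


Convert target power to watts: P = 16.6 * 1000 = 16600.0 W
Compute denominator: eta * G = 0.17 * 836 = 142.12
Required area A = P / (eta * G) = 16600.0 / 142.12
A = 116.80 m^2

116.80


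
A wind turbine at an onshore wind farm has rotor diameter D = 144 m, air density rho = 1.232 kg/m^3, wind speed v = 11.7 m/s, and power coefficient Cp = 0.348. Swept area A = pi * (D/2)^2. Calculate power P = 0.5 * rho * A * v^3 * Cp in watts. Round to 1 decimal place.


Step 1 -- Compute swept area:
  A = pi * (D/2)^2 = pi * (144/2)^2 = 16286.02 m^2
Step 2 -- Apply wind power equation:
  P = 0.5 * rho * A * v^3 * Cp
  v^3 = 11.7^3 = 1601.613
  P = 0.5 * 1.232 * 16286.02 * 1601.613 * 0.348
  P = 5591552.5 W

5591552.5


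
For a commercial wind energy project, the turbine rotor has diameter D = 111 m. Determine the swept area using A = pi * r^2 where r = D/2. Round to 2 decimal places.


Compute the rotor radius:
  r = D / 2 = 111 / 2 = 55.5 m
Calculate swept area:
  A = pi * r^2 = pi * 55.5^2
  A = 9676.89 m^2

9676.89


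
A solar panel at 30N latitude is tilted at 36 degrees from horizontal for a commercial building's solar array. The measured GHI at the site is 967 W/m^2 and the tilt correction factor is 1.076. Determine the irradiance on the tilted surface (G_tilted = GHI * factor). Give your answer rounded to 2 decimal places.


Identify the given values:
  GHI = 967 W/m^2, tilt correction factor = 1.076
Apply the formula G_tilted = GHI * factor:
  G_tilted = 967 * 1.076
  G_tilted = 1040.49 W/m^2

1040.49


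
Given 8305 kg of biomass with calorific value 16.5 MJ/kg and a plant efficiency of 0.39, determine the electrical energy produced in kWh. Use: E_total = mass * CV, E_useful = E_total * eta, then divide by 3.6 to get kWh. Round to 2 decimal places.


Total energy = mass * CV = 8305 * 16.5 = 137032.5 MJ
Useful energy = total * eta = 137032.5 * 0.39 = 53442.68 MJ
Convert to kWh: 53442.68 / 3.6
Useful energy = 14845.19 kWh

14845.19


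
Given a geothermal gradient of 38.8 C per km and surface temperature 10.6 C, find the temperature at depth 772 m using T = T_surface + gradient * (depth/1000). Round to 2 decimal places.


Convert depth to km: 772 / 1000 = 0.772 km
Temperature increase = gradient * depth_km = 38.8 * 0.772 = 29.95 C
Temperature at depth = T_surface + delta_T = 10.6 + 29.95
T = 40.55 C

40.55


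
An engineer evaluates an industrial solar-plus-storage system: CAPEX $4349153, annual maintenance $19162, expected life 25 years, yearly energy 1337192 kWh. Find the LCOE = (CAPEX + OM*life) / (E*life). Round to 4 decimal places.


Total cost = CAPEX + OM * lifetime = 4349153 + 19162 * 25 = 4349153 + 479050 = 4828203
Total generation = annual * lifetime = 1337192 * 25 = 33429800 kWh
LCOE = 4828203 / 33429800
LCOE = 0.1444 $/kWh

0.1444


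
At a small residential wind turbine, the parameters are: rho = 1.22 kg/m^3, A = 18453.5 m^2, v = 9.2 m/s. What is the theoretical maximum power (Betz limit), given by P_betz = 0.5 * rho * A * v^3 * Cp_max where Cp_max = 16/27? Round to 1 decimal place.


The Betz coefficient Cp_max = 16/27 = 0.5926
v^3 = 9.2^3 = 778.688
P_betz = 0.5 * rho * A * v^3 * Cp_max
P_betz = 0.5 * 1.22 * 18453.5 * 778.688 * 0.5926
P_betz = 5194315.0 W

5194315.0


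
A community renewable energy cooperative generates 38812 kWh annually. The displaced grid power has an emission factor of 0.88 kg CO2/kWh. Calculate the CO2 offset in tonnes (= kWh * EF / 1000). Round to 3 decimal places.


CO2 offset in kg = generation * emission_factor
CO2 offset = 38812 * 0.88 = 34154.56 kg
Convert to tonnes:
  CO2 offset = 34154.56 / 1000 = 34.155 tonnes

34.155


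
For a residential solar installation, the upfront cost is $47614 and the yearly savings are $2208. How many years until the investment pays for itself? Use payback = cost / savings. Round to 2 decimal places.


Simple payback period = initial cost / annual savings
Payback = 47614 / 2208
Payback = 21.56 years

21.56


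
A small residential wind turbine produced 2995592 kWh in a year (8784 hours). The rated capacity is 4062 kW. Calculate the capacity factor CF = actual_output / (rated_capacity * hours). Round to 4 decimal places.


Capacity factor = actual output / maximum possible output
Maximum possible = rated * hours = 4062 * 8784 = 35680608 kWh
CF = 2995592 / 35680608
CF = 0.0840

0.0840


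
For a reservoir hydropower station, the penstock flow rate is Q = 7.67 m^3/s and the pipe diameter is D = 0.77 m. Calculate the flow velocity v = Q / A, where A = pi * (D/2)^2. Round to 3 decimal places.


Compute pipe cross-sectional area:
  A = pi * (D/2)^2 = pi * (0.77/2)^2 = 0.4657 m^2
Calculate velocity:
  v = Q / A = 7.67 / 0.4657
  v = 16.471 m/s

16.471


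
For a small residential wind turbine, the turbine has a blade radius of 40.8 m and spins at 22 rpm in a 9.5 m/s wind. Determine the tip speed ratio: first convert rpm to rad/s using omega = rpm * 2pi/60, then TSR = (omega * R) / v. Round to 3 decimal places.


Convert rotational speed to rad/s:
  omega = 22 * 2 * pi / 60 = 2.3038 rad/s
Compute tip speed:
  v_tip = omega * R = 2.3038 * 40.8 = 93.996 m/s
Tip speed ratio:
  TSR = v_tip / v_wind = 93.996 / 9.5 = 9.894

9.894


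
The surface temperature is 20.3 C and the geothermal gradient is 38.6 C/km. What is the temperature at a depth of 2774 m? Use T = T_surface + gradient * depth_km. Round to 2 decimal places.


Convert depth to km: 2774 / 1000 = 2.774 km
Temperature increase = gradient * depth_km = 38.6 * 2.774 = 107.08 C
Temperature at depth = T_surface + delta_T = 20.3 + 107.08
T = 127.38 C

127.38


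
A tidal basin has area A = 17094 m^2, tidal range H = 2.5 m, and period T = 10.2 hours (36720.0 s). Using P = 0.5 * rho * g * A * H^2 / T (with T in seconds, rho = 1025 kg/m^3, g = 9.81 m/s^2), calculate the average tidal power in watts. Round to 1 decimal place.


Convert period to seconds: T = 10.2 * 3600 = 36720.0 s
H^2 = 2.5^2 = 6.25
P = 0.5 * rho * g * A * H^2 / T
P = 0.5 * 1025 * 9.81 * 17094 * 6.25 / 36720.0
P = 14628.0 W

14628.0


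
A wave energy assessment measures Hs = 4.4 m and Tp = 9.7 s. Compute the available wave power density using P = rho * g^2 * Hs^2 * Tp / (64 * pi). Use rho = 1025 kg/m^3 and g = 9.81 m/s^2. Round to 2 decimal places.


Apply wave power formula:
  g^2 = 9.81^2 = 96.2361
  Hs^2 = 4.4^2 = 19.36
  Numerator = rho * g^2 * Hs^2 * Tp = 1025 * 96.2361 * 19.36 * 9.7 = 18524178.93
  Denominator = 64 * pi = 201.0619
  P = 18524178.93 / 201.0619 = 92131.71 W/m

92131.71


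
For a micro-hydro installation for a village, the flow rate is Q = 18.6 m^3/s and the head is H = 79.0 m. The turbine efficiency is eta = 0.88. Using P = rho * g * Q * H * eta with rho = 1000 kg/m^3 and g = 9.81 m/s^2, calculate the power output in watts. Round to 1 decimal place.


Apply the hydropower formula P = rho * g * Q * H * eta
rho * g = 1000 * 9.81 = 9810.0
P = 9810.0 * 18.6 * 79.0 * 0.88
P = 12685036.3 W

12685036.3


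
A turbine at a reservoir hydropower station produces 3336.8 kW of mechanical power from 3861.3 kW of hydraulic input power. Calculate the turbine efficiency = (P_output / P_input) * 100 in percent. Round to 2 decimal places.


Turbine efficiency = (output power / input power) * 100
eta = (3336.8 / 3861.3) * 100
eta = 86.42%

86.42


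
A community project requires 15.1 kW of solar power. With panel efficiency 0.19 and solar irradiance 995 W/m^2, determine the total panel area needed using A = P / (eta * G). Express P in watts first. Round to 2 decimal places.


Convert target power to watts: P = 15.1 * 1000 = 15100.0 W
Compute denominator: eta * G = 0.19 * 995 = 189.05
Required area A = P / (eta * G) = 15100.0 / 189.05
A = 79.87 m^2

79.87


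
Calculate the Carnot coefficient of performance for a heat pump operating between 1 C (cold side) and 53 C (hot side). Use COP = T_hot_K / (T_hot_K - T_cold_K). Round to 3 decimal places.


Convert to Kelvin:
  T_hot = 53 + 273.15 = 326.15 K
  T_cold = 1 + 273.15 = 274.15 K
Apply Carnot COP formula:
  COP = T_hot_K / (T_hot_K - T_cold_K) = 326.15 / 52.0
  COP = 6.272

6.272


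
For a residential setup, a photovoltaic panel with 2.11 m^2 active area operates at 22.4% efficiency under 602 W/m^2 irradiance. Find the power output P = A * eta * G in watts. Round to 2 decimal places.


Use the solar power formula P = A * eta * G.
Given: A = 2.11 m^2, eta = 0.224, G = 602 W/m^2
P = 2.11 * 0.224 * 602
P = 284.53 W

284.53


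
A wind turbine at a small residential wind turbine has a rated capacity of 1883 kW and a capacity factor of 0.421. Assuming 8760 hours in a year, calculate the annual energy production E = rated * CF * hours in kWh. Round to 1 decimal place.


Annual energy = rated_kW * capacity_factor * hours_per_year
Given: P_rated = 1883 kW, CF = 0.421, hours = 8760
E = 1883 * 0.421 * 8760
E = 6944428.7 kWh

6944428.7


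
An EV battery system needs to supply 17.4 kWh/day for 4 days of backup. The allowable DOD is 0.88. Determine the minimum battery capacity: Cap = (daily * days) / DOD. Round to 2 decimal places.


Total energy needed = daily * days = 17.4 * 4 = 69.6 kWh
Account for depth of discharge:
  Cap = total_energy / DOD = 69.6 / 0.88
  Cap = 79.09 kWh

79.09


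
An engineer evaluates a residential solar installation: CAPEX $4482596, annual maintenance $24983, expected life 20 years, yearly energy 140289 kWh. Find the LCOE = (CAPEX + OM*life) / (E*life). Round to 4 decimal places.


Total cost = CAPEX + OM * lifetime = 4482596 + 24983 * 20 = 4482596 + 499660 = 4982256
Total generation = annual * lifetime = 140289 * 20 = 2805780 kWh
LCOE = 4982256 / 2805780
LCOE = 1.7757 $/kWh

1.7757


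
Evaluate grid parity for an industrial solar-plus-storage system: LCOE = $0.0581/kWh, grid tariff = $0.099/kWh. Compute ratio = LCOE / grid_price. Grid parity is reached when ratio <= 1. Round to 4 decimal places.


Compare LCOE to grid price:
  LCOE = $0.0581/kWh, Grid price = $0.099/kWh
  Ratio = LCOE / grid_price = 0.0581 / 0.099 = 0.5869
  Grid parity achieved (ratio <= 1)? yes

0.5869


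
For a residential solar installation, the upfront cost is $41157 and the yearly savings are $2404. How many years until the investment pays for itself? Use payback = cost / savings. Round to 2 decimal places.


Simple payback period = initial cost / annual savings
Payback = 41157 / 2404
Payback = 17.12 years

17.12


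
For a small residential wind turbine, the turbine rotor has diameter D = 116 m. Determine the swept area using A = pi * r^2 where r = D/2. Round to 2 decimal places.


Compute the rotor radius:
  r = D / 2 = 116 / 2 = 58.0 m
Calculate swept area:
  A = pi * r^2 = pi * 58.0^2
  A = 10568.32 m^2

10568.32


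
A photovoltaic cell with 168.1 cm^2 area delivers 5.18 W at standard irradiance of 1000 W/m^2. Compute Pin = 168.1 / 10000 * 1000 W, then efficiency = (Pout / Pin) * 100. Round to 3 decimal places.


First compute the input power:
  Pin = area_cm2 / 10000 * G = 168.1 / 10000 * 1000 = 16.81 W
Then compute efficiency:
  Efficiency = (Pout / Pin) * 100 = (5.18 / 16.81) * 100
  Efficiency = 30.815%

30.815


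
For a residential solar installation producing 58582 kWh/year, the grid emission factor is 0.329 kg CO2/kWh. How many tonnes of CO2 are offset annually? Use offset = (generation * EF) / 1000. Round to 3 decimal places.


CO2 offset in kg = generation * emission_factor
CO2 offset = 58582 * 0.329 = 19273.48 kg
Convert to tonnes:
  CO2 offset = 19273.48 / 1000 = 19.273 tonnes

19.273
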